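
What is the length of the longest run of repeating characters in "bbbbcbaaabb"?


Input: "bbbbcbaaabb"
Scanning for longest run:
  Position 1 ('b'): continues run of 'b', length=2
  Position 2 ('b'): continues run of 'b', length=3
  Position 3 ('b'): continues run of 'b', length=4
  Position 4 ('c'): new char, reset run to 1
  Position 5 ('b'): new char, reset run to 1
  Position 6 ('a'): new char, reset run to 1
  Position 7 ('a'): continues run of 'a', length=2
  Position 8 ('a'): continues run of 'a', length=3
  Position 9 ('b'): new char, reset run to 1
  Position 10 ('b'): continues run of 'b', length=2
Longest run: 'b' with length 4

4


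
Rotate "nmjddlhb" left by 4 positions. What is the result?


Input: "nmjddlhb", rotate left by 4
First 4 characters: "nmjd"
Remaining characters: "dlhb"
Concatenate remaining + first: "dlhb" + "nmjd" = "dlhbnmjd"

dlhbnmjd


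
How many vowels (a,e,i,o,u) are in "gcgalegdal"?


Input: gcgalegdal
Checking each character:
  'g' at position 0: consonant
  'c' at position 1: consonant
  'g' at position 2: consonant
  'a' at position 3: vowel (running total: 1)
  'l' at position 4: consonant
  'e' at position 5: vowel (running total: 2)
  'g' at position 6: consonant
  'd' at position 7: consonant
  'a' at position 8: vowel (running total: 3)
  'l' at position 9: consonant
Total vowels: 3

3


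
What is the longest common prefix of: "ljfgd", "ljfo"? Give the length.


Words: ljfgd, ljfo
  Position 0: all 'l' => match
  Position 1: all 'j' => match
  Position 2: all 'f' => match
  Position 3: ('g', 'o') => mismatch, stop
LCP = "ljf" (length 3)

3


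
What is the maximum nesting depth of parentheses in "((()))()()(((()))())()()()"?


Input: "((()))()()(((()))())()()()"
Tracking depth:
  Position 0 '(': depth becomes 1
  Position 1 '(': depth becomes 2
  Position 2 '(': depth becomes 3
  Position 3 ')': depth becomes 2
  Position 4 ')': depth becomes 1
  Position 5 ')': depth becomes 0
  Position 6 '(': depth becomes 1
  Position 7 ')': depth becomes 0
  Position 8 '(': depth becomes 1
  Position 9 ')': depth becomes 0
  Position 10 '(': depth becomes 1
  Position 11 '(': depth becomes 2
  Position 12 '(': depth becomes 3
  Position 13 '(': depth becomes 4
  Position 14 ')': depth becomes 3
  Position 15 ')': depth becomes 2
  Position 16 ')': depth becomes 1
  Position 17 '(': depth becomes 2
  Position 18 ')': depth becomes 1
  Position 19 ')': depth becomes 0
  Position 20 '(': depth becomes 1
  Position 21 ')': depth becomes 0
  Position 22 '(': depth becomes 1
  Position 23 ')': depth becomes 0
  Position 24 '(': depth becomes 1
  Position 25 ')': depth becomes 0
Maximum depth reached: 4

4


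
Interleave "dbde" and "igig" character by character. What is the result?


Interleaving "dbde" and "igig":
  Position 0: 'd' from first, 'i' from second => "di"
  Position 1: 'b' from first, 'g' from second => "bg"
  Position 2: 'd' from first, 'i' from second => "di"
  Position 3: 'e' from first, 'g' from second => "eg"
Result: dibgdieg

dibgdieg


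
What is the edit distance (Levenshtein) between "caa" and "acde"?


Computing edit distance: "caa" -> "acde"
DP table:
           a    c    d    e
      0    1    2    3    4
  c   1    1    1    2    3
  a   2    1    2    2    3
  a   3    2    2    3    3
Edit distance = dp[3][4] = 3

3


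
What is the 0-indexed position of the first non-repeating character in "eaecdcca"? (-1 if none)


Input: eaecdcca
Character frequencies:
  'a': 2
  'c': 3
  'd': 1
  'e': 2
Scanning left to right for freq == 1:
  Position 0 ('e'): freq=2, skip
  Position 1 ('a'): freq=2, skip
  Position 2 ('e'): freq=2, skip
  Position 3 ('c'): freq=3, skip
  Position 4 ('d'): unique! => answer = 4

4


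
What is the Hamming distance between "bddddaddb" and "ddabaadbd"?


Comparing "bddddaddb" and "ddabaadbd" position by position:
  Position 0: 'b' vs 'd' => differ
  Position 1: 'd' vs 'd' => same
  Position 2: 'd' vs 'a' => differ
  Position 3: 'd' vs 'b' => differ
  Position 4: 'd' vs 'a' => differ
  Position 5: 'a' vs 'a' => same
  Position 6: 'd' vs 'd' => same
  Position 7: 'd' vs 'b' => differ
  Position 8: 'b' vs 'd' => differ
Total differences (Hamming distance): 6

6


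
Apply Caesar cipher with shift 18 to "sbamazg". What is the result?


Caesar cipher: shift "sbamazg" by 18
  's' (pos 18) + 18 = pos 10 = 'k'
  'b' (pos 1) + 18 = pos 19 = 't'
  'a' (pos 0) + 18 = pos 18 = 's'
  'm' (pos 12) + 18 = pos 4 = 'e'
  'a' (pos 0) + 18 = pos 18 = 's'
  'z' (pos 25) + 18 = pos 17 = 'r'
  'g' (pos 6) + 18 = pos 24 = 'y'
Result: ktsesry

ktsesry


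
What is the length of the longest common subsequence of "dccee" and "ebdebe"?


LCS of "dccee" and "ebdebe"
DP table:
           e    b    d    e    b    e
      0    0    0    0    0    0    0
  d   0    0    0    1    1    1    1
  c   0    0    0    1    1    1    1
  c   0    0    0    1    1    1    1
  e   0    1    1    1    2    2    2
  e   0    1    1    1    2    2    3
LCS length = dp[5][6] = 3

3


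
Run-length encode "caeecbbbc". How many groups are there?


Input: caeecbbbc
Scanning for consecutive runs:
  Group 1: 'c' x 1 (positions 0-0)
  Group 2: 'a' x 1 (positions 1-1)
  Group 3: 'e' x 2 (positions 2-3)
  Group 4: 'c' x 1 (positions 4-4)
  Group 5: 'b' x 3 (positions 5-7)
  Group 6: 'c' x 1 (positions 8-8)
Total groups: 6

6


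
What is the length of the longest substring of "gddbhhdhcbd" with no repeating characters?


Input: "gddbhhdhcbd"
Sliding window (track last position of each char):
  Position 0 ('g'): window [0,0] length 1 -- new best
  Position 1 ('d'): window [0,1] length 2 -- new best
  Position 2 ('d'): repeat (last at 1), move window start to 2
  Position 2 ('d'): window [2,2] length 1
  Position 3 ('b'): window [2,3] length 2
  Position 4 ('h'): window [2,4] length 3 -- new best
  Position 5 ('h'): repeat (last at 4), move window start to 5
  Position 5 ('h'): window [5,5] length 1
  Position 6 ('d'): window [5,6] length 2
  Position 7 ('h'): repeat (last at 5), move window start to 6
  Position 7 ('h'): window [6,7] length 2
  Position 8 ('c'): window [6,8] length 3
  Position 9 ('b'): window [6,9] length 4 -- new best
  Position 10 ('d'): repeat (last at 6), move window start to 7
  Position 10 ('d'): window [7,10] length 4
Longest substring with no repeats: "dhcb" with length 4

4


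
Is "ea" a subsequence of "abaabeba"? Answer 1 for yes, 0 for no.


Check if "ea" is a subsequence of "abaabeba"
Greedy scan:
  Position 0 ('a'): no match needed
  Position 1 ('b'): no match needed
  Position 2 ('a'): no match needed
  Position 3 ('a'): no match needed
  Position 4 ('b'): no match needed
  Position 5 ('e'): matches sub[0] = 'e'
  Position 6 ('b'): no match needed
  Position 7 ('a'): matches sub[1] = 'a'
All 2 characters matched => is a subsequence

1


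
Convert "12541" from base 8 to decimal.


Input: "12541" in base 8
Positional expansion:
  Digit '1' (value 1) x 8^4 = 4096
  Digit '2' (value 2) x 8^3 = 1024
  Digit '5' (value 5) x 8^2 = 320
  Digit '4' (value 4) x 8^1 = 32
  Digit '1' (value 1) x 8^0 = 1
Sum = 5473

5473


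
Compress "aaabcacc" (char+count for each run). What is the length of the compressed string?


Input: aaabcacc
Runs:
  'a' x 3 => "a3"
  'b' x 1 => "b1"
  'c' x 1 => "c1"
  'a' x 1 => "a1"
  'c' x 2 => "c2"
Compressed: "a3b1c1a1c2"
Compressed length: 10

10


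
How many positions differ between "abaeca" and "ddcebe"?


Comparing "abaeca" and "ddcebe" position by position:
  Position 0: 'a' vs 'd' => DIFFER
  Position 1: 'b' vs 'd' => DIFFER
  Position 2: 'a' vs 'c' => DIFFER
  Position 3: 'e' vs 'e' => same
  Position 4: 'c' vs 'b' => DIFFER
  Position 5: 'a' vs 'e' => DIFFER
Positions that differ: 5

5


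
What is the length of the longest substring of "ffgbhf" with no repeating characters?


Input: "ffgbhf"
Sliding window (track last position of each char):
  Position 0 ('f'): window [0,0] length 1 -- new best
  Position 1 ('f'): repeat (last at 0), move window start to 1
  Position 1 ('f'): window [1,1] length 1
  Position 2 ('g'): window [1,2] length 2 -- new best
  Position 3 ('b'): window [1,3] length 3 -- new best
  Position 4 ('h'): window [1,4] length 4 -- new best
  Position 5 ('f'): repeat (last at 1), move window start to 2
  Position 5 ('f'): window [2,5] length 4
Longest substring with no repeats: "fgbh" with length 4

4


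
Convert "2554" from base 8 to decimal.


Input: "2554" in base 8
Positional expansion:
  Digit '2' (value 2) x 8^3 = 1024
  Digit '5' (value 5) x 8^2 = 320
  Digit '5' (value 5) x 8^1 = 40
  Digit '4' (value 4) x 8^0 = 4
Sum = 1388

1388


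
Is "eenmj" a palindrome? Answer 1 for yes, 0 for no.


Input: eenmj
Reversed: jmnee
  Compare pos 0 ('e') with pos 4 ('j'): MISMATCH
  Compare pos 1 ('e') with pos 3 ('m'): MISMATCH
Result: not a palindrome

0


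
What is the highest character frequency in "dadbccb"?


Input: dadbccb
Character counts:
  'a': 1
  'b': 2
  'c': 2
  'd': 2
Maximum frequency: 2

2


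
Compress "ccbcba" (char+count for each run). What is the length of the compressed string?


Input: ccbcba
Runs:
  'c' x 2 => "c2"
  'b' x 1 => "b1"
  'c' x 1 => "c1"
  'b' x 1 => "b1"
  'a' x 1 => "a1"
Compressed: "c2b1c1b1a1"
Compressed length: 10

10


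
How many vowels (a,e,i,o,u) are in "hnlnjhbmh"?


Input: hnlnjhbmh
Checking each character:
  'h' at position 0: consonant
  'n' at position 1: consonant
  'l' at position 2: consonant
  'n' at position 3: consonant
  'j' at position 4: consonant
  'h' at position 5: consonant
  'b' at position 6: consonant
  'm' at position 7: consonant
  'h' at position 8: consonant
Total vowels: 0

0


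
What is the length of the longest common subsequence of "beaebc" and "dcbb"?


LCS of "beaebc" and "dcbb"
DP table:
           d    c    b    b
      0    0    0    0    0
  b   0    0    0    1    1
  e   0    0    0    1    1
  a   0    0    0    1    1
  e   0    0    0    1    1
  b   0    0    0    1    2
  c   0    0    1    1    2
LCS length = dp[6][4] = 2

2


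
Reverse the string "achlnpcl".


Input: achlnpcl
Reading characters right to left:
  Position 7: 'l'
  Position 6: 'c'
  Position 5: 'p'
  Position 4: 'n'
  Position 3: 'l'
  Position 2: 'h'
  Position 1: 'c'
  Position 0: 'a'
Reversed: lcpnlhca

lcpnlhca


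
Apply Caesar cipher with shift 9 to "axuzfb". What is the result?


Caesar cipher: shift "axuzfb" by 9
  'a' (pos 0) + 9 = pos 9 = 'j'
  'x' (pos 23) + 9 = pos 6 = 'g'
  'u' (pos 20) + 9 = pos 3 = 'd'
  'z' (pos 25) + 9 = pos 8 = 'i'
  'f' (pos 5) + 9 = pos 14 = 'o'
  'b' (pos 1) + 9 = pos 10 = 'k'
Result: jgdiok

jgdiok


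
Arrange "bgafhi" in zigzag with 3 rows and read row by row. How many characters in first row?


Zigzag "bgafhi" into 3 rows:
Placing characters:
  'b' => row 0
  'g' => row 1
  'a' => row 2
  'f' => row 1
  'h' => row 0
  'i' => row 1
Rows:
  Row 0: "bh"
  Row 1: "gfi"
  Row 2: "a"
First row length: 2

2


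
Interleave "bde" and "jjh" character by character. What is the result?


Interleaving "bde" and "jjh":
  Position 0: 'b' from first, 'j' from second => "bj"
  Position 1: 'd' from first, 'j' from second => "dj"
  Position 2: 'e' from first, 'h' from second => "eh"
Result: bjdjeh

bjdjeh


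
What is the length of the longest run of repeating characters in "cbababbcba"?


Input: "cbababbcba"
Scanning for longest run:
  Position 1 ('b'): new char, reset run to 1
  Position 2 ('a'): new char, reset run to 1
  Position 3 ('b'): new char, reset run to 1
  Position 4 ('a'): new char, reset run to 1
  Position 5 ('b'): new char, reset run to 1
  Position 6 ('b'): continues run of 'b', length=2
  Position 7 ('c'): new char, reset run to 1
  Position 8 ('b'): new char, reset run to 1
  Position 9 ('a'): new char, reset run to 1
Longest run: 'b' with length 2

2


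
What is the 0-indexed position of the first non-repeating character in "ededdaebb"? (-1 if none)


Input: ededdaebb
Character frequencies:
  'a': 1
  'b': 2
  'd': 3
  'e': 3
Scanning left to right for freq == 1:
  Position 0 ('e'): freq=3, skip
  Position 1 ('d'): freq=3, skip
  Position 2 ('e'): freq=3, skip
  Position 3 ('d'): freq=3, skip
  Position 4 ('d'): freq=3, skip
  Position 5 ('a'): unique! => answer = 5

5


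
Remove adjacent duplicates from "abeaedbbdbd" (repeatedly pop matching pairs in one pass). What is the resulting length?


Input: abeaedbbdbd
Stack-based adjacent duplicate removal:
  Read 'a': push. Stack: a
  Read 'b': push. Stack: ab
  Read 'e': push. Stack: abe
  Read 'a': push. Stack: abea
  Read 'e': push. Stack: abeae
  Read 'd': push. Stack: abeaed
  Read 'b': push. Stack: abeaedb
  Read 'b': matches stack top 'b' => pop. Stack: abeaed
  Read 'd': matches stack top 'd' => pop. Stack: abeae
  Read 'b': push. Stack: abeaeb
  Read 'd': push. Stack: abeaebd
Final stack: "abeaebd" (length 7)

7


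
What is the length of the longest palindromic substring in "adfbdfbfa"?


Input: "adfbdfbfa"
Checking substrings for palindromes:
  [5:8] "fbf" (len 3) => palindrome
Longest palindromic substring: "fbf" with length 3

3


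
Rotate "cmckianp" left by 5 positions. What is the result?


Input: "cmckianp", rotate left by 5
First 5 characters: "cmcki"
Remaining characters: "anp"
Concatenate remaining + first: "anp" + "cmcki" = "anpcmcki"

anpcmcki


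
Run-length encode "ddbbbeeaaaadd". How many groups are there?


Input: ddbbbeeaaaadd
Scanning for consecutive runs:
  Group 1: 'd' x 2 (positions 0-1)
  Group 2: 'b' x 3 (positions 2-4)
  Group 3: 'e' x 2 (positions 5-6)
  Group 4: 'a' x 4 (positions 7-10)
  Group 5: 'd' x 2 (positions 11-12)
Total groups: 5

5


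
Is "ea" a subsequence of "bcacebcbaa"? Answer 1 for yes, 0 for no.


Check if "ea" is a subsequence of "bcacebcbaa"
Greedy scan:
  Position 0 ('b'): no match needed
  Position 1 ('c'): no match needed
  Position 2 ('a'): no match needed
  Position 3 ('c'): no match needed
  Position 4 ('e'): matches sub[0] = 'e'
  Position 5 ('b'): no match needed
  Position 6 ('c'): no match needed
  Position 7 ('b'): no match needed
  Position 8 ('a'): matches sub[1] = 'a'
  Position 9 ('a'): no match needed
All 2 characters matched => is a subsequence

1


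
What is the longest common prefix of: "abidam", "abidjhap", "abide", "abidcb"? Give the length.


Words: abidam, abidjhap, abide, abidcb
  Position 0: all 'a' => match
  Position 1: all 'b' => match
  Position 2: all 'i' => match
  Position 3: all 'd' => match
  Position 4: ('a', 'j', 'e', 'c') => mismatch, stop
LCP = "abid" (length 4)

4


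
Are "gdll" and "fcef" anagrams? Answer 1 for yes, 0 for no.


Strings: "gdll", "fcef"
Sorted first:  dgll
Sorted second: ceff
Differ at position 0: 'd' vs 'c' => not anagrams

0


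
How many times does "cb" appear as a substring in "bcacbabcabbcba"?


Searching for "cb" in "bcacbabcabbcba"
Scanning each position:
  Position 0: "bc" => no
  Position 1: "ca" => no
  Position 2: "ac" => no
  Position 3: "cb" => MATCH
  Position 4: "ba" => no
  Position 5: "ab" => no
  Position 6: "bc" => no
  Position 7: "ca" => no
  Position 8: "ab" => no
  Position 9: "bb" => no
  Position 10: "bc" => no
  Position 11: "cb" => MATCH
  Position 12: "ba" => no
Total occurrences: 2

2


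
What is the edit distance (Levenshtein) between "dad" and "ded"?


Computing edit distance: "dad" -> "ded"
DP table:
           d    e    d
      0    1    2    3
  d   1    0    1    2
  a   2    1    1    2
  d   3    2    2    1
Edit distance = dp[3][3] = 1

1


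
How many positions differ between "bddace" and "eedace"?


Comparing "bddace" and "eedace" position by position:
  Position 0: 'b' vs 'e' => DIFFER
  Position 1: 'd' vs 'e' => DIFFER
  Position 2: 'd' vs 'd' => same
  Position 3: 'a' vs 'a' => same
  Position 4: 'c' vs 'c' => same
  Position 5: 'e' vs 'e' => same
Positions that differ: 2

2


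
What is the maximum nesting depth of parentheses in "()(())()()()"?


Input: "()(())()()()"
Tracking depth:
  Position 0 '(': depth becomes 1
  Position 1 ')': depth becomes 0
  Position 2 '(': depth becomes 1
  Position 3 '(': depth becomes 2
  Position 4 ')': depth becomes 1
  Position 5 ')': depth becomes 0
  Position 6 '(': depth becomes 1
  Position 7 ')': depth becomes 0
  Position 8 '(': depth becomes 1
  Position 9 ')': depth becomes 0
  Position 10 '(': depth becomes 1
  Position 11 ')': depth becomes 0
Maximum depth reached: 2

2


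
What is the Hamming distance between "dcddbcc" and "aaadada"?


Comparing "dcddbcc" and "aaadada" position by position:
  Position 0: 'd' vs 'a' => differ
  Position 1: 'c' vs 'a' => differ
  Position 2: 'd' vs 'a' => differ
  Position 3: 'd' vs 'd' => same
  Position 4: 'b' vs 'a' => differ
  Position 5: 'c' vs 'd' => differ
  Position 6: 'c' vs 'a' => differ
Total differences (Hamming distance): 6

6


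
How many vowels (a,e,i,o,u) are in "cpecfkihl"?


Input: cpecfkihl
Checking each character:
  'c' at position 0: consonant
  'p' at position 1: consonant
  'e' at position 2: vowel (running total: 1)
  'c' at position 3: consonant
  'f' at position 4: consonant
  'k' at position 5: consonant
  'i' at position 6: vowel (running total: 2)
  'h' at position 7: consonant
  'l' at position 8: consonant
Total vowels: 2

2


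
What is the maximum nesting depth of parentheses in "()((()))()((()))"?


Input: "()((()))()((()))"
Tracking depth:
  Position 0 '(': depth becomes 1
  Position 1 ')': depth becomes 0
  Position 2 '(': depth becomes 1
  Position 3 '(': depth becomes 2
  Position 4 '(': depth becomes 3
  Position 5 ')': depth becomes 2
  Position 6 ')': depth becomes 1
  Position 7 ')': depth becomes 0
  Position 8 '(': depth becomes 1
  Position 9 ')': depth becomes 0
  Position 10 '(': depth becomes 1
  Position 11 '(': depth becomes 2
  Position 12 '(': depth becomes 3
  Position 13 ')': depth becomes 2
  Position 14 ')': depth becomes 1
  Position 15 ')': depth becomes 0
Maximum depth reached: 3

3


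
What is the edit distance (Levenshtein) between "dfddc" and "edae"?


Computing edit distance: "dfddc" -> "edae"
DP table:
           e    d    a    e
      0    1    2    3    4
  d   1    1    1    2    3
  f   2    2    2    2    3
  d   3    3    2    3    3
  d   4    4    3    3    4
  c   5    5    4    4    4
Edit distance = dp[5][4] = 4

4


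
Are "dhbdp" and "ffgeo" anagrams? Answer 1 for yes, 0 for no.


Strings: "dhbdp", "ffgeo"
Sorted first:  bddhp
Sorted second: effgo
Differ at position 0: 'b' vs 'e' => not anagrams

0


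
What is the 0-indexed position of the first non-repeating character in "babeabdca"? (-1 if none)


Input: babeabdca
Character frequencies:
  'a': 3
  'b': 3
  'c': 1
  'd': 1
  'e': 1
Scanning left to right for freq == 1:
  Position 0 ('b'): freq=3, skip
  Position 1 ('a'): freq=3, skip
  Position 2 ('b'): freq=3, skip
  Position 3 ('e'): unique! => answer = 3

3


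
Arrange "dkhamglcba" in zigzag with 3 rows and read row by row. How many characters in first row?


Zigzag "dkhamglcba" into 3 rows:
Placing characters:
  'd' => row 0
  'k' => row 1
  'h' => row 2
  'a' => row 1
  'm' => row 0
  'g' => row 1
  'l' => row 2
  'c' => row 1
  'b' => row 0
  'a' => row 1
Rows:
  Row 0: "dmb"
  Row 1: "kagca"
  Row 2: "hl"
First row length: 3

3


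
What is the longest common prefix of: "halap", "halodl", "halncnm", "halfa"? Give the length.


Words: halap, halodl, halncnm, halfa
  Position 0: all 'h' => match
  Position 1: all 'a' => match
  Position 2: all 'l' => match
  Position 3: ('a', 'o', 'n', 'f') => mismatch, stop
LCP = "hal" (length 3)

3


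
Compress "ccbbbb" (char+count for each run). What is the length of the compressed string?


Input: ccbbbb
Runs:
  'c' x 2 => "c2"
  'b' x 4 => "b4"
Compressed: "c2b4"
Compressed length: 4

4


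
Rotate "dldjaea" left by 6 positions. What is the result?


Input: "dldjaea", rotate left by 6
First 6 characters: "dldjae"
Remaining characters: "a"
Concatenate remaining + first: "a" + "dldjae" = "adldjae"

adldjae


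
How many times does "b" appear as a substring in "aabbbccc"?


Searching for "b" in "aabbbccc"
Scanning each position:
  Position 0: "a" => no
  Position 1: "a" => no
  Position 2: "b" => MATCH
  Position 3: "b" => MATCH
  Position 4: "b" => MATCH
  Position 5: "c" => no
  Position 6: "c" => no
  Position 7: "c" => no
Total occurrences: 3

3


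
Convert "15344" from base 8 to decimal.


Input: "15344" in base 8
Positional expansion:
  Digit '1' (value 1) x 8^4 = 4096
  Digit '5' (value 5) x 8^3 = 2560
  Digit '3' (value 3) x 8^2 = 192
  Digit '4' (value 4) x 8^1 = 32
  Digit '4' (value 4) x 8^0 = 4
Sum = 6884

6884


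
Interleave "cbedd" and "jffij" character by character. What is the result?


Interleaving "cbedd" and "jffij":
  Position 0: 'c' from first, 'j' from second => "cj"
  Position 1: 'b' from first, 'f' from second => "bf"
  Position 2: 'e' from first, 'f' from second => "ef"
  Position 3: 'd' from first, 'i' from second => "di"
  Position 4: 'd' from first, 'j' from second => "dj"
Result: cjbfefdidj

cjbfefdidj


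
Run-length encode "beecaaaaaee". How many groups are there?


Input: beecaaaaaee
Scanning for consecutive runs:
  Group 1: 'b' x 1 (positions 0-0)
  Group 2: 'e' x 2 (positions 1-2)
  Group 3: 'c' x 1 (positions 3-3)
  Group 4: 'a' x 5 (positions 4-8)
  Group 5: 'e' x 2 (positions 9-10)
Total groups: 5

5


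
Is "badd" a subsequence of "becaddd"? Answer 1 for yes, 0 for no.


Check if "badd" is a subsequence of "becaddd"
Greedy scan:
  Position 0 ('b'): matches sub[0] = 'b'
  Position 1 ('e'): no match needed
  Position 2 ('c'): no match needed
  Position 3 ('a'): matches sub[1] = 'a'
  Position 4 ('d'): matches sub[2] = 'd'
  Position 5 ('d'): matches sub[3] = 'd'
  Position 6 ('d'): no match needed
All 4 characters matched => is a subsequence

1


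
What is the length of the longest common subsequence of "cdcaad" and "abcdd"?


LCS of "cdcaad" and "abcdd"
DP table:
           a    b    c    d    d
      0    0    0    0    0    0
  c   0    0    0    1    1    1
  d   0    0    0    1    2    2
  c   0    0    0    1    2    2
  a   0    1    1    1    2    2
  a   0    1    1    1    2    2
  d   0    1    1    1    2    3
LCS length = dp[6][5] = 3

3


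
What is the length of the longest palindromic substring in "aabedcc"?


Input: "aabedcc"
Checking substrings for palindromes:
  [0:2] "aa" (len 2) => palindrome
  [5:7] "cc" (len 2) => palindrome
Longest palindromic substring: "aa" with length 2

2


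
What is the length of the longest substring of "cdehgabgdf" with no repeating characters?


Input: "cdehgabgdf"
Sliding window (track last position of each char):
  Position 0 ('c'): window [0,0] length 1 -- new best
  Position 1 ('d'): window [0,1] length 2 -- new best
  Position 2 ('e'): window [0,2] length 3 -- new best
  Position 3 ('h'): window [0,3] length 4 -- new best
  Position 4 ('g'): window [0,4] length 5 -- new best
  Position 5 ('a'): window [0,5] length 6 -- new best
  Position 6 ('b'): window [0,6] length 7 -- new best
  Position 7 ('g'): repeat (last at 4), move window start to 5
  Position 7 ('g'): window [5,7] length 3
  Position 8 ('d'): window [5,8] length 4
  Position 9 ('f'): window [5,9] length 5
Longest substring with no repeats: "cdehgab" with length 7

7


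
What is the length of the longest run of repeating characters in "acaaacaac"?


Input: "acaaacaac"
Scanning for longest run:
  Position 1 ('c'): new char, reset run to 1
  Position 2 ('a'): new char, reset run to 1
  Position 3 ('a'): continues run of 'a', length=2
  Position 4 ('a'): continues run of 'a', length=3
  Position 5 ('c'): new char, reset run to 1
  Position 6 ('a'): new char, reset run to 1
  Position 7 ('a'): continues run of 'a', length=2
  Position 8 ('c'): new char, reset run to 1
Longest run: 'a' with length 3

3


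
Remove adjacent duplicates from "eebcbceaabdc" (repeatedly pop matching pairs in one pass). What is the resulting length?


Input: eebcbceaabdc
Stack-based adjacent duplicate removal:
  Read 'e': push. Stack: e
  Read 'e': matches stack top 'e' => pop. Stack: (empty)
  Read 'b': push. Stack: b
  Read 'c': push. Stack: bc
  Read 'b': push. Stack: bcb
  Read 'c': push. Stack: bcbc
  Read 'e': push. Stack: bcbce
  Read 'a': push. Stack: bcbcea
  Read 'a': matches stack top 'a' => pop. Stack: bcbce
  Read 'b': push. Stack: bcbceb
  Read 'd': push. Stack: bcbcebd
  Read 'c': push. Stack: bcbcebdc
Final stack: "bcbcebdc" (length 8)

8


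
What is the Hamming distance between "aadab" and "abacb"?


Comparing "aadab" and "abacb" position by position:
  Position 0: 'a' vs 'a' => same
  Position 1: 'a' vs 'b' => differ
  Position 2: 'd' vs 'a' => differ
  Position 3: 'a' vs 'c' => differ
  Position 4: 'b' vs 'b' => same
Total differences (Hamming distance): 3

3


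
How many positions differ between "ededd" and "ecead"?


Comparing "ededd" and "ecead" position by position:
  Position 0: 'e' vs 'e' => same
  Position 1: 'd' vs 'c' => DIFFER
  Position 2: 'e' vs 'e' => same
  Position 3: 'd' vs 'a' => DIFFER
  Position 4: 'd' vs 'd' => same
Positions that differ: 2

2


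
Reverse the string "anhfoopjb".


Input: anhfoopjb
Reading characters right to left:
  Position 8: 'b'
  Position 7: 'j'
  Position 6: 'p'
  Position 5: 'o'
  Position 4: 'o'
  Position 3: 'f'
  Position 2: 'h'
  Position 1: 'n'
  Position 0: 'a'
Reversed: bjpoofhna

bjpoofhna


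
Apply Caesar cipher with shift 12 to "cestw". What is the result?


Caesar cipher: shift "cestw" by 12
  'c' (pos 2) + 12 = pos 14 = 'o'
  'e' (pos 4) + 12 = pos 16 = 'q'
  's' (pos 18) + 12 = pos 4 = 'e'
  't' (pos 19) + 12 = pos 5 = 'f'
  'w' (pos 22) + 12 = pos 8 = 'i'
Result: oqefi

oqefi


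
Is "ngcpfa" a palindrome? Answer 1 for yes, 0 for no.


Input: ngcpfa
Reversed: afpcgn
  Compare pos 0 ('n') with pos 5 ('a'): MISMATCH
  Compare pos 1 ('g') with pos 4 ('f'): MISMATCH
  Compare pos 2 ('c') with pos 3 ('p'): MISMATCH
Result: not a palindrome

0


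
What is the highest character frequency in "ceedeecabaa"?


Input: ceedeecabaa
Character counts:
  'a': 3
  'b': 1
  'c': 2
  'd': 1
  'e': 4
Maximum frequency: 4

4


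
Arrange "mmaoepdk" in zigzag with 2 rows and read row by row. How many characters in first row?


Zigzag "mmaoepdk" into 2 rows:
Placing characters:
  'm' => row 0
  'm' => row 1
  'a' => row 0
  'o' => row 1
  'e' => row 0
  'p' => row 1
  'd' => row 0
  'k' => row 1
Rows:
  Row 0: "maed"
  Row 1: "mopk"
First row length: 4

4


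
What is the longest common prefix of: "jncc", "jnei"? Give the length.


Words: jncc, jnei
  Position 0: all 'j' => match
  Position 1: all 'n' => match
  Position 2: ('c', 'e') => mismatch, stop
LCP = "jn" (length 2)

2


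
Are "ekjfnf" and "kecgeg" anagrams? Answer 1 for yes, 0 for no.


Strings: "ekjfnf", "kecgeg"
Sorted first:  effjkn
Sorted second: ceeggk
Differ at position 0: 'e' vs 'c' => not anagrams

0


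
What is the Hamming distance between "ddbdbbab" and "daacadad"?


Comparing "ddbdbbab" and "daacadad" position by position:
  Position 0: 'd' vs 'd' => same
  Position 1: 'd' vs 'a' => differ
  Position 2: 'b' vs 'a' => differ
  Position 3: 'd' vs 'c' => differ
  Position 4: 'b' vs 'a' => differ
  Position 5: 'b' vs 'd' => differ
  Position 6: 'a' vs 'a' => same
  Position 7: 'b' vs 'd' => differ
Total differences (Hamming distance): 6

6


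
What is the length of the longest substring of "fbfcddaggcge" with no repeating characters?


Input: "fbfcddaggcge"
Sliding window (track last position of each char):
  Position 0 ('f'): window [0,0] length 1 -- new best
  Position 1 ('b'): window [0,1] length 2 -- new best
  Position 2 ('f'): repeat (last at 0), move window start to 1
  Position 2 ('f'): window [1,2] length 2
  Position 3 ('c'): window [1,3] length 3 -- new best
  Position 4 ('d'): window [1,4] length 4 -- new best
  Position 5 ('d'): repeat (last at 4), move window start to 5
  Position 5 ('d'): window [5,5] length 1
  Position 6 ('a'): window [5,6] length 2
  Position 7 ('g'): window [5,7] length 3
  Position 8 ('g'): repeat (last at 7), move window start to 8
  Position 8 ('g'): window [8,8] length 1
  Position 9 ('c'): window [8,9] length 2
  Position 10 ('g'): repeat (last at 8), move window start to 9
  Position 10 ('g'): window [9,10] length 2
  Position 11 ('e'): window [9,11] length 3
Longest substring with no repeats: "bfcd" with length 4

4


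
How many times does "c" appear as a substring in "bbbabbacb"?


Searching for "c" in "bbbabbacb"
Scanning each position:
  Position 0: "b" => no
  Position 1: "b" => no
  Position 2: "b" => no
  Position 3: "a" => no
  Position 4: "b" => no
  Position 5: "b" => no
  Position 6: "a" => no
  Position 7: "c" => MATCH
  Position 8: "b" => no
Total occurrences: 1

1


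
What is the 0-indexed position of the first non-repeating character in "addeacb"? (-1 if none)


Input: addeacb
Character frequencies:
  'a': 2
  'b': 1
  'c': 1
  'd': 2
  'e': 1
Scanning left to right for freq == 1:
  Position 0 ('a'): freq=2, skip
  Position 1 ('d'): freq=2, skip
  Position 2 ('d'): freq=2, skip
  Position 3 ('e'): unique! => answer = 3

3


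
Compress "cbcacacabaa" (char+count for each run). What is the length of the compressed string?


Input: cbcacacabaa
Runs:
  'c' x 1 => "c1"
  'b' x 1 => "b1"
  'c' x 1 => "c1"
  'a' x 1 => "a1"
  'c' x 1 => "c1"
  'a' x 1 => "a1"
  'c' x 1 => "c1"
  'a' x 1 => "a1"
  'b' x 1 => "b1"
  'a' x 2 => "a2"
Compressed: "c1b1c1a1c1a1c1a1b1a2"
Compressed length: 20

20


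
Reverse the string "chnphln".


Input: chnphln
Reading characters right to left:
  Position 6: 'n'
  Position 5: 'l'
  Position 4: 'h'
  Position 3: 'p'
  Position 2: 'n'
  Position 1: 'h'
  Position 0: 'c'
Reversed: nlhpnhc

nlhpnhc


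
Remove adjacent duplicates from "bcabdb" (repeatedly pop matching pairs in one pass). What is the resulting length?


Input: bcabdb
Stack-based adjacent duplicate removal:
  Read 'b': push. Stack: b
  Read 'c': push. Stack: bc
  Read 'a': push. Stack: bca
  Read 'b': push. Stack: bcab
  Read 'd': push. Stack: bcabd
  Read 'b': push. Stack: bcabdb
Final stack: "bcabdb" (length 6)

6


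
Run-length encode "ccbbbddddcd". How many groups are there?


Input: ccbbbddddcd
Scanning for consecutive runs:
  Group 1: 'c' x 2 (positions 0-1)
  Group 2: 'b' x 3 (positions 2-4)
  Group 3: 'd' x 4 (positions 5-8)
  Group 4: 'c' x 1 (positions 9-9)
  Group 5: 'd' x 1 (positions 10-10)
Total groups: 5

5


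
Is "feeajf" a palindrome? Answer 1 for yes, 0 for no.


Input: feeajf
Reversed: fjaeef
  Compare pos 0 ('f') with pos 5 ('f'): match
  Compare pos 1 ('e') with pos 4 ('j'): MISMATCH
  Compare pos 2 ('e') with pos 3 ('a'): MISMATCH
Result: not a palindrome

0


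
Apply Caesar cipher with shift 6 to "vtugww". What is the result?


Caesar cipher: shift "vtugww" by 6
  'v' (pos 21) + 6 = pos 1 = 'b'
  't' (pos 19) + 6 = pos 25 = 'z'
  'u' (pos 20) + 6 = pos 0 = 'a'
  'g' (pos 6) + 6 = pos 12 = 'm'
  'w' (pos 22) + 6 = pos 2 = 'c'
  'w' (pos 22) + 6 = pos 2 = 'c'
Result: bzamcc

bzamcc


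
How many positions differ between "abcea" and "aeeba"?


Comparing "abcea" and "aeeba" position by position:
  Position 0: 'a' vs 'a' => same
  Position 1: 'b' vs 'e' => DIFFER
  Position 2: 'c' vs 'e' => DIFFER
  Position 3: 'e' vs 'b' => DIFFER
  Position 4: 'a' vs 'a' => same
Positions that differ: 3

3


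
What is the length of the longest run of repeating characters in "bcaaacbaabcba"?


Input: "bcaaacbaabcba"
Scanning for longest run:
  Position 1 ('c'): new char, reset run to 1
  Position 2 ('a'): new char, reset run to 1
  Position 3 ('a'): continues run of 'a', length=2
  Position 4 ('a'): continues run of 'a', length=3
  Position 5 ('c'): new char, reset run to 1
  Position 6 ('b'): new char, reset run to 1
  Position 7 ('a'): new char, reset run to 1
  Position 8 ('a'): continues run of 'a', length=2
  Position 9 ('b'): new char, reset run to 1
  Position 10 ('c'): new char, reset run to 1
  Position 11 ('b'): new char, reset run to 1
  Position 12 ('a'): new char, reset run to 1
Longest run: 'a' with length 3

3


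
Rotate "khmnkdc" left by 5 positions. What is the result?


Input: "khmnkdc", rotate left by 5
First 5 characters: "khmnk"
Remaining characters: "dc"
Concatenate remaining + first: "dc" + "khmnk" = "dckhmnk"

dckhmnk


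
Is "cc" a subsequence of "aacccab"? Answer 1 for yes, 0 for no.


Check if "cc" is a subsequence of "aacccab"
Greedy scan:
  Position 0 ('a'): no match needed
  Position 1 ('a'): no match needed
  Position 2 ('c'): matches sub[0] = 'c'
  Position 3 ('c'): matches sub[1] = 'c'
  Position 4 ('c'): no match needed
  Position 5 ('a'): no match needed
  Position 6 ('b'): no match needed
All 2 characters matched => is a subsequence

1


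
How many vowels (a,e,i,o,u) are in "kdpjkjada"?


Input: kdpjkjada
Checking each character:
  'k' at position 0: consonant
  'd' at position 1: consonant
  'p' at position 2: consonant
  'j' at position 3: consonant
  'k' at position 4: consonant
  'j' at position 5: consonant
  'a' at position 6: vowel (running total: 1)
  'd' at position 7: consonant
  'a' at position 8: vowel (running total: 2)
Total vowels: 2

2


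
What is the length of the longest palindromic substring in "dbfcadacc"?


Input: "dbfcadacc"
Checking substrings for palindromes:
  [3:8] "cadac" (len 5) => palindrome
  [4:7] "ada" (len 3) => palindrome
  [7:9] "cc" (len 2) => palindrome
Longest palindromic substring: "cadac" with length 5

5


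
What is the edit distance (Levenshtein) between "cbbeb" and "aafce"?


Computing edit distance: "cbbeb" -> "aafce"
DP table:
           a    a    f    c    e
      0    1    2    3    4    5
  c   1    1    2    3    3    4
  b   2    2    2    3    4    4
  b   3    3    3    3    4    5
  e   4    4    4    4    4    4
  b   5    5    5    5    5    5
Edit distance = dp[5][5] = 5

5


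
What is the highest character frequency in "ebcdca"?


Input: ebcdca
Character counts:
  'a': 1
  'b': 1
  'c': 2
  'd': 1
  'e': 1
Maximum frequency: 2

2


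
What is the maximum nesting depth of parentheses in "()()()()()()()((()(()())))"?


Input: "()()()()()()()((()(()())))"
Tracking depth:
  Position 0 '(': depth becomes 1
  Position 1 ')': depth becomes 0
  Position 2 '(': depth becomes 1
  Position 3 ')': depth becomes 0
  Position 4 '(': depth becomes 1
  Position 5 ')': depth becomes 0
  Position 6 '(': depth becomes 1
  Position 7 ')': depth becomes 0
  Position 8 '(': depth becomes 1
  Position 9 ')': depth becomes 0
  Position 10 '(': depth becomes 1
  Position 11 ')': depth becomes 0
  Position 12 '(': depth becomes 1
  Position 13 ')': depth becomes 0
  Position 14 '(': depth becomes 1
  Position 15 '(': depth becomes 2
  Position 16 '(': depth becomes 3
  Position 17 ')': depth becomes 2
  Position 18 '(': depth becomes 3
  Position 19 '(': depth becomes 4
  Position 20 ')': depth becomes 3
  Position 21 '(': depth becomes 4
  Position 22 ')': depth becomes 3
  Position 23 ')': depth becomes 2
  Position 24 ')': depth becomes 1
  Position 25 ')': depth becomes 0
Maximum depth reached: 4

4


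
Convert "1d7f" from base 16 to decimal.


Input: "1d7f" in base 16
Positional expansion:
  Digit '1' (value 1) x 16^3 = 4096
  Digit 'd' (value 13) x 16^2 = 3328
  Digit '7' (value 7) x 16^1 = 112
  Digit 'f' (value 15) x 16^0 = 15
Sum = 7551

7551


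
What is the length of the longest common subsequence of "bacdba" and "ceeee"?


LCS of "bacdba" and "ceeee"
DP table:
           c    e    e    e    e
      0    0    0    0    0    0
  b   0    0    0    0    0    0
  a   0    0    0    0    0    0
  c   0    1    1    1    1    1
  d   0    1    1    1    1    1
  b   0    1    1    1    1    1
  a   0    1    1    1    1    1
LCS length = dp[6][5] = 1

1


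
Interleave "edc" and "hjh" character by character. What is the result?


Interleaving "edc" and "hjh":
  Position 0: 'e' from first, 'h' from second => "eh"
  Position 1: 'd' from first, 'j' from second => "dj"
  Position 2: 'c' from first, 'h' from second => "ch"
Result: ehdjch

ehdjch


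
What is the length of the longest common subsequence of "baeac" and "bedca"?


LCS of "baeac" and "bedca"
DP table:
           b    e    d    c    a
      0    0    0    0    0    0
  b   0    1    1    1    1    1
  a   0    1    1    1    1    2
  e   0    1    2    2    2    2
  a   0    1    2    2    2    3
  c   0    1    2    2    3    3
LCS length = dp[5][5] = 3

3


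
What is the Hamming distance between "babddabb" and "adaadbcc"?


Comparing "babddabb" and "adaadbcc" position by position:
  Position 0: 'b' vs 'a' => differ
  Position 1: 'a' vs 'd' => differ
  Position 2: 'b' vs 'a' => differ
  Position 3: 'd' vs 'a' => differ
  Position 4: 'd' vs 'd' => same
  Position 5: 'a' vs 'b' => differ
  Position 6: 'b' vs 'c' => differ
  Position 7: 'b' vs 'c' => differ
Total differences (Hamming distance): 7

7


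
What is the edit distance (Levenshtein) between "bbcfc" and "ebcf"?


Computing edit distance: "bbcfc" -> "ebcf"
DP table:
           e    b    c    f
      0    1    2    3    4
  b   1    1    1    2    3
  b   2    2    1    2    3
  c   3    3    2    1    2
  f   4    4    3    2    1
  c   5    5    4    3    2
Edit distance = dp[5][4] = 2

2


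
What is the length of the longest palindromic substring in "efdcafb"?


Input: "efdcafb"
Checking substrings for palindromes:
  No multi-char palindromic substrings found
Longest palindromic substring: "e" with length 1

1


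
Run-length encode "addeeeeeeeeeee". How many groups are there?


Input: addeeeeeeeeeee
Scanning for consecutive runs:
  Group 1: 'a' x 1 (positions 0-0)
  Group 2: 'd' x 2 (positions 1-2)
  Group 3: 'e' x 11 (positions 3-13)
Total groups: 3

3


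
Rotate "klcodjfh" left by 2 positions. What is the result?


Input: "klcodjfh", rotate left by 2
First 2 characters: "kl"
Remaining characters: "codjfh"
Concatenate remaining + first: "codjfh" + "kl" = "codjfhkl"

codjfhkl


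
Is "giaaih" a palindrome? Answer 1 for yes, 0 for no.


Input: giaaih
Reversed: hiaaig
  Compare pos 0 ('g') with pos 5 ('h'): MISMATCH
  Compare pos 1 ('i') with pos 4 ('i'): match
  Compare pos 2 ('a') with pos 3 ('a'): match
Result: not a palindrome

0


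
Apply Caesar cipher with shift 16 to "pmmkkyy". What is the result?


Caesar cipher: shift "pmmkkyy" by 16
  'p' (pos 15) + 16 = pos 5 = 'f'
  'm' (pos 12) + 16 = pos 2 = 'c'
  'm' (pos 12) + 16 = pos 2 = 'c'
  'k' (pos 10) + 16 = pos 0 = 'a'
  'k' (pos 10) + 16 = pos 0 = 'a'
  'y' (pos 24) + 16 = pos 14 = 'o'
  'y' (pos 24) + 16 = pos 14 = 'o'
Result: fccaaoo

fccaaoo


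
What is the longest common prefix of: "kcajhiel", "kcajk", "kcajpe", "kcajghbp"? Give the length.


Words: kcajhiel, kcajk, kcajpe, kcajghbp
  Position 0: all 'k' => match
  Position 1: all 'c' => match
  Position 2: all 'a' => match
  Position 3: all 'j' => match
  Position 4: ('h', 'k', 'p', 'g') => mismatch, stop
LCP = "kcaj" (length 4)

4


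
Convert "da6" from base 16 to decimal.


Input: "da6" in base 16
Positional expansion:
  Digit 'd' (value 13) x 16^2 = 3328
  Digit 'a' (value 10) x 16^1 = 160
  Digit '6' (value 6) x 16^0 = 6
Sum = 3494

3494


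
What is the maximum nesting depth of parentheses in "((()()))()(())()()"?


Input: "((()()))()(())()()"
Tracking depth:
  Position 0 '(': depth becomes 1
  Position 1 '(': depth becomes 2
  Position 2 '(': depth becomes 3
  Position 3 ')': depth becomes 2
  Position 4 '(': depth becomes 3
  Position 5 ')': depth becomes 2
  Position 6 ')': depth becomes 1
  Position 7 ')': depth becomes 0
  Position 8 '(': depth becomes 1
  Position 9 ')': depth becomes 0
  Position 10 '(': depth becomes 1
  Position 11 '(': depth becomes 2
  Position 12 ')': depth becomes 1
  Position 13 ')': depth becomes 0
  Position 14 '(': depth becomes 1
  Position 15 ')': depth becomes 0
  Position 16 '(': depth becomes 1
  Position 17 ')': depth becomes 0
Maximum depth reached: 3

3
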